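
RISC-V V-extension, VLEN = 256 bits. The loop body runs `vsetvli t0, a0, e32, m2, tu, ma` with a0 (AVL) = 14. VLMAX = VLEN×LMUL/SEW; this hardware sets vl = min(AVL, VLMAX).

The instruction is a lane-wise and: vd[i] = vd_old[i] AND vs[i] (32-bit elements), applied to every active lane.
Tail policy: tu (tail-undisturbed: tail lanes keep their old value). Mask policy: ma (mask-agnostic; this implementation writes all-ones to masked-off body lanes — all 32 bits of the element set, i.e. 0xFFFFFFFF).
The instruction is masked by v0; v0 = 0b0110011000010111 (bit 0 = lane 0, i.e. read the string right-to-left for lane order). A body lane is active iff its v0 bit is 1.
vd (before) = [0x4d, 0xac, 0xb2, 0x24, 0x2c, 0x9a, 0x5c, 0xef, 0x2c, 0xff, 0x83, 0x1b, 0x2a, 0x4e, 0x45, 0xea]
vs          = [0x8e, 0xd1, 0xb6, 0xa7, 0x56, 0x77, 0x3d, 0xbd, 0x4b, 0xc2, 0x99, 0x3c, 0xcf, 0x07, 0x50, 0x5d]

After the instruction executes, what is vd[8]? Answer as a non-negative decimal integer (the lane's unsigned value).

lanes per group: 256·2/32 = 16
vl ← min(14, 16) = 14
[0] and(0x4d,0x8e) = 0x0c
[1] and(0xac,0xd1) = 0x80
[2] and(0xb2,0xb6) = 0xb2
[3] mask-off/ones = 0xffffffff
[4] and(0x2c,0x56) = 0x04
[5] mask-off/ones = 0xffffffff
[6] mask-off/ones = 0xffffffff
[7] mask-off/ones = 0xffffffff
[8] mask-off/ones = 0xffffffff
[9] and(0xff,0xc2) = 0xc2
[10] and(0x83,0x99) = 0x81
[11] mask-off/ones = 0xffffffff
[12] mask-off/ones = 0xffffffff
[13] and(0x4e,0x07) = 0x06
[14] tail/keep = 0x45
[15] tail/keep = 0xea

vd[8] = 4294967295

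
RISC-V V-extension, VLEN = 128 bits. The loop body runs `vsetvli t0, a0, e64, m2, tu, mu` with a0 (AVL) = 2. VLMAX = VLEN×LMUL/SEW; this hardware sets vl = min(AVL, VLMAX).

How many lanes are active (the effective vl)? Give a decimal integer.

VLMAX = (128 × 2) / 64 = 4 lanes
AVL=2 ≤ VLMAX=4, so vl = 2

vl = 2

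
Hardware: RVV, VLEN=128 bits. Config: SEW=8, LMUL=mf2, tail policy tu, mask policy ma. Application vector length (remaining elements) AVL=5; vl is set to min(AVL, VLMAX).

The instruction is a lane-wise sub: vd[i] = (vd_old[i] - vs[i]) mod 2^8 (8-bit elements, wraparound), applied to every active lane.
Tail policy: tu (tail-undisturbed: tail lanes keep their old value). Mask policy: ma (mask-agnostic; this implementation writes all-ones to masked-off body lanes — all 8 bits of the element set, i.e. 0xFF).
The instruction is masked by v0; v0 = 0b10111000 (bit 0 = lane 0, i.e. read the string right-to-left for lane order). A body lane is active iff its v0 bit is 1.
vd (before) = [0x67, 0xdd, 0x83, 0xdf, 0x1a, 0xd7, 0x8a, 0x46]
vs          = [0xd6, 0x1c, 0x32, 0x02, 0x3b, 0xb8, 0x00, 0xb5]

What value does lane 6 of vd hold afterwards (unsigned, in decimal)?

vd[6] = 138

VLMAX = VLEN×LMUL/SEW = 128×1/2/8 = 8
vl ← min(5, 8) = 5
[0] mask-off/ones = 0xff
[1] mask-off/ones = 0xff
[2] mask-off/ones = 0xff
[3] sub(0xdf,0x02) = 0xdd
[4] sub(0x1a,0x3b) = 0xdf
[5] tail/keep = 0xd7
[6] tail/keep = 0x8a
[7] tail/keep = 0x46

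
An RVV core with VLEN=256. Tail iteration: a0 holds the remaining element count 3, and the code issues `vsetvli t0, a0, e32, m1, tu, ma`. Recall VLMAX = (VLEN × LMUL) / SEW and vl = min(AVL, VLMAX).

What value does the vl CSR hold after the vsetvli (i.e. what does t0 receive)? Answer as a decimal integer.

vl = 3

lanes per group: 256·1/32 = 8
AVL=3 ≤ VLMAX=8, so vl = 3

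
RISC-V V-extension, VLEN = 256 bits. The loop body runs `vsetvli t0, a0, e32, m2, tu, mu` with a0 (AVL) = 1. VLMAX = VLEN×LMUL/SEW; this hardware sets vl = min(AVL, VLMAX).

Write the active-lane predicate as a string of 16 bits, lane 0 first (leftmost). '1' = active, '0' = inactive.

predicate = 1000000000000000

VLMAX = (256 × 2) / 32 = 16 lanes
vl = min(AVL, VLMAX) = min(1, 16) = 1
bits (lane 0 leftmost): 1000000000000000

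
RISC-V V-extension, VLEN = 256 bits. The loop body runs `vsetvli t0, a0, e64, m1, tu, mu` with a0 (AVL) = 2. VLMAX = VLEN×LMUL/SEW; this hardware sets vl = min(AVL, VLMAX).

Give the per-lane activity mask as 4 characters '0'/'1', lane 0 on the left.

predicate = 1100

VLMAX = (256 × 1) / 64 = 4 lanes
vl = min(AVL, VLMAX) = min(2, 4) = 2
bits (lane 0 leftmost): 1100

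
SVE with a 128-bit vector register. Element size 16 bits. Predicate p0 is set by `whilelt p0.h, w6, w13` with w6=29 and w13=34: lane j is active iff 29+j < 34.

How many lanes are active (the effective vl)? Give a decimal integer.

vl = 5

128-bit reg / 16-bit elem → 8 lanes
p0[j] = (29+j < 34); true for j=0..4 → 5 lanes set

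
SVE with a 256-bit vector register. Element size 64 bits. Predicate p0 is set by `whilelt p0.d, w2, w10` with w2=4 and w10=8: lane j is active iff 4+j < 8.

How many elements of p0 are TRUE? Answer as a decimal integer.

vl = 4

256-bit reg / 64-bit elem → 4 lanes
whilelt: lane j active iff 4+j < 8 → j < 4 → 4 active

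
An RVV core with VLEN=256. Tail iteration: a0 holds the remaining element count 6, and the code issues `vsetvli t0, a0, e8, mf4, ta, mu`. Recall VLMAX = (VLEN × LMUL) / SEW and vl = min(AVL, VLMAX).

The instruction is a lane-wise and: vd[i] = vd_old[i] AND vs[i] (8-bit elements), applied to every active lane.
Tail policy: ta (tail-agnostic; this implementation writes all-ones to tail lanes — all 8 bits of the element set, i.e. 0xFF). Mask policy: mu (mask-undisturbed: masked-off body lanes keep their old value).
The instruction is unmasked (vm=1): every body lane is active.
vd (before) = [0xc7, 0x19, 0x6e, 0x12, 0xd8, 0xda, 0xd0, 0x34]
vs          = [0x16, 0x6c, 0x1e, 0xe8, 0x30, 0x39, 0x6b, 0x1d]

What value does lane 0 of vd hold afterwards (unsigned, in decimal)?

vd[0] = 6

lanes per group: 256·1/4/8 = 8
vl = min(AVL, VLMAX) = min(6, 8) = 6
  i=0: and(0xc7,0x16) → 6
  i=1: and(0x19,0x6c) → 8
  i=2: and(0x6e,0x1e) → 14
  i=3: and(0x12,0xe8) → 0
  i=4: and(0xd8,0x30) → 16
  i=5: and(0xda,0x39) → 24
  i=6: tail/ones → 255
  i=7: tail/ones → 255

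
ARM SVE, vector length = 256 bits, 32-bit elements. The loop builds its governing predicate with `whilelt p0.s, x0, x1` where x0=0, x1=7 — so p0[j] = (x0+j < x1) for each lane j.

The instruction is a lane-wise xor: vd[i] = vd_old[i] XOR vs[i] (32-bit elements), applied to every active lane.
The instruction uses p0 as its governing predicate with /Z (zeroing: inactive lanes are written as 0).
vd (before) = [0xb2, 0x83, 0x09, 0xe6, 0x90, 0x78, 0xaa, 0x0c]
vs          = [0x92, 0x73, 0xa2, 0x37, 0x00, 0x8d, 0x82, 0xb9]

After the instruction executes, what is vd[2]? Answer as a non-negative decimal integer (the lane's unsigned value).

register lanes = 256/32 = 8
p0[j] = (0+j < 7); true for j=0..6 → 7 lanes set
vd[0] xor(0xb2,0x92) -> 0x20
vd[1] xor(0x83,0x73) -> 0xf0
vd[2] xor(0x09,0xa2) -> 0xab
vd[3] xor(0xe6,0x37) -> 0xd1
vd[4] xor(0x90,0x00) -> 0x90
vd[5] xor(0x78,0x8d) -> 0xf5
vd[6] xor(0xaa,0x82) -> 0x28
vd[7] tail/zero -> 0x00

vd[2] = 171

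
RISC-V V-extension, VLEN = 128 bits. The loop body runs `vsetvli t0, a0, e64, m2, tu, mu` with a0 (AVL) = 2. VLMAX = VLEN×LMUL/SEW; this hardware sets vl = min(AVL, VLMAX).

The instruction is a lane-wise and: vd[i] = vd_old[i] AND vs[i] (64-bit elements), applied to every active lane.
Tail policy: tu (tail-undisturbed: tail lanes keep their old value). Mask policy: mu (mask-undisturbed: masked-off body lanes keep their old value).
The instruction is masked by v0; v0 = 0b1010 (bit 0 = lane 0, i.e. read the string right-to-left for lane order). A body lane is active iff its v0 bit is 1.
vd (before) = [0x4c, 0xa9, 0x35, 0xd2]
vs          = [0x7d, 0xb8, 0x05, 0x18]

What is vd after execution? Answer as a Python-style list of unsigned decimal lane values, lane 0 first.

VLMAX = VLEN×LMUL/SEW = 128×2/64 = 4
AVL=2 ≤ VLMAX=4, so vl = 2
lane  0: mask-off/keep ⇒ 0x4c
lane  1: and(0xa9,0xb8) ⇒ 0xa8
lane  2: tail/keep ⇒ 0x35
lane  3: tail/keep ⇒ 0xd2

vd = [76, 168, 53, 210]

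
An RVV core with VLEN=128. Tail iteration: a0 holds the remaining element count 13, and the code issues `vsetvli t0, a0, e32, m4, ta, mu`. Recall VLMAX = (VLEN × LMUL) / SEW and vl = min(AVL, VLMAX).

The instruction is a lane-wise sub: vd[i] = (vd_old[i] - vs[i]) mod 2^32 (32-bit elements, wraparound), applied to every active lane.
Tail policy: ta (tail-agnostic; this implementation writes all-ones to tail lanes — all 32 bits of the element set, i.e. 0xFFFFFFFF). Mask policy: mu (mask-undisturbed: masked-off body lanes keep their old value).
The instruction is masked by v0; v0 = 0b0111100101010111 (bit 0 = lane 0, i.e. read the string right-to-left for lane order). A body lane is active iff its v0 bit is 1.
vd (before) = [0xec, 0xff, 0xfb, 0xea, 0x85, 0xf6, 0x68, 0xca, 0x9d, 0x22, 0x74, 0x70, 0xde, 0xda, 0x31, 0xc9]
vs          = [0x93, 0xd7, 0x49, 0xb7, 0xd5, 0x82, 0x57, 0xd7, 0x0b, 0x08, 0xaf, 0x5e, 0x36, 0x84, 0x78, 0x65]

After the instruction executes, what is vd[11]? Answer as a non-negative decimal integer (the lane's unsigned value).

VLMAX = (128 × 4) / 32 = 16 lanes
AVL=13 ≤ VLMAX=16, so vl = 13
lane  0: sub(0xec,0x93) ⇒ 0x59
lane  1: sub(0xff,0xd7) ⇒ 0x28
lane  2: sub(0xfb,0x49) ⇒ 0xb2
lane  3: mask-off/keep ⇒ 0xea
lane  4: sub(0x85,0xd5) ⇒ 0xffffffb0
lane  5: mask-off/keep ⇒ 0xf6
lane  6: sub(0x68,0x57) ⇒ 0x11
lane  7: mask-off/keep ⇒ 0xca
lane  8: sub(0x9d,0x0b) ⇒ 0x92
lane  9: mask-off/keep ⇒ 0x22
lane 10: mask-off/keep ⇒ 0x74
lane 11: sub(0x70,0x5e) ⇒ 0x12
lane 12: sub(0xde,0x36) ⇒ 0xa8
lane 13: tail/ones ⇒ 0xffffffff
lane 14: tail/ones ⇒ 0xffffffff
lane 15: tail/ones ⇒ 0xffffffff

vd[11] = 18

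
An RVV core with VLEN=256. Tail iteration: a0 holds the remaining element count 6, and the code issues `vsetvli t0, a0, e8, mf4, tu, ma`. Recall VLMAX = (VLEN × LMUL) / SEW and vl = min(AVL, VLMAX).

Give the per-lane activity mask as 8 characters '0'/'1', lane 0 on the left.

predicate = 11111100

lanes per group: 256·1/4/8 = 8
vl ← min(6, 8) = 6
bits (lane 0 leftmost): 11111100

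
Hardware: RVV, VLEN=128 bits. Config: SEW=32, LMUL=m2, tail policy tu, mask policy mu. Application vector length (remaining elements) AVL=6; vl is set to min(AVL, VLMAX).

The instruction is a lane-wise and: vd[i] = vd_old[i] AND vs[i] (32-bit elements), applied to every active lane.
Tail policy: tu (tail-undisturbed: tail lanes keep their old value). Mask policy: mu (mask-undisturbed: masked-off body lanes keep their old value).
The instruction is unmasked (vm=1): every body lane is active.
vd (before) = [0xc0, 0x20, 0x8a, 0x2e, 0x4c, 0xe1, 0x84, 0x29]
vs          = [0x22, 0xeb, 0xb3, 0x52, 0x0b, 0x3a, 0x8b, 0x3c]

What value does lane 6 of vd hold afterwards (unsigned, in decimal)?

VLMAX = VLEN×LMUL/SEW = 128×2/32 = 8
AVL=6 ≤ VLMAX=8, so vl = 6
vd[0] and(0xc0,0x22) -> 0x00
vd[1] and(0x20,0xeb) -> 0x20
vd[2] and(0x8a,0xb3) -> 0x82
vd[3] and(0x2e,0x52) -> 0x02
vd[4] and(0x4c,0x0b) -> 0x08
vd[5] and(0xe1,0x3a) -> 0x20
vd[6] tail/keep -> 0x84
vd[7] tail/keep -> 0x29

vd[6] = 132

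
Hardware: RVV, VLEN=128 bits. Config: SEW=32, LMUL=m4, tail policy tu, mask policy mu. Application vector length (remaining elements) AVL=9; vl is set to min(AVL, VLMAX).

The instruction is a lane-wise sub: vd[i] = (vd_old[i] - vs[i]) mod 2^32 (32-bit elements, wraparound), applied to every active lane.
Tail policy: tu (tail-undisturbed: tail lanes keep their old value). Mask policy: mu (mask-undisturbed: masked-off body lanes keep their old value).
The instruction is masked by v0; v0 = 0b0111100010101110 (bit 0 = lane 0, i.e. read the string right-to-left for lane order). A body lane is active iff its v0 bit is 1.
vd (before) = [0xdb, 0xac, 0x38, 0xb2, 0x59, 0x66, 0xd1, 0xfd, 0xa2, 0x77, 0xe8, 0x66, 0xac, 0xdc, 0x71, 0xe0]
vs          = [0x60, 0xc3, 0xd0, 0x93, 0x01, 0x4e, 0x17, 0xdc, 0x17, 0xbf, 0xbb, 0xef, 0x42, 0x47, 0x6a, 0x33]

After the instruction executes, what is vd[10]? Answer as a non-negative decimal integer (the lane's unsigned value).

vd[10] = 232

VLMAX = VLEN×LMUL/SEW = 128×4/32 = 16
AVL=9 ≤ VLMAX=16, so vl = 9
  i=0: mask-off/keep → 219
  i=1: sub(0xac,0xc3) → 4294967273
  i=2: sub(0x38,0xd0) → 4294967144
  i=3: sub(0xb2,0x93) → 31
  i=4: mask-off/keep → 89
  i=5: sub(0x66,0x4e) → 24
  i=6: mask-off/keep → 209
  i=7: sub(0xfd,0xdc) → 33
  i=8: mask-off/keep → 162
  i=9: tail/keep → 119
  i=10: tail/keep → 232
  i=11: tail/keep → 102
  i=12: tail/keep → 172
  i=13: tail/keep → 220
  i=14: tail/keep → 113
  i=15: tail/keep → 224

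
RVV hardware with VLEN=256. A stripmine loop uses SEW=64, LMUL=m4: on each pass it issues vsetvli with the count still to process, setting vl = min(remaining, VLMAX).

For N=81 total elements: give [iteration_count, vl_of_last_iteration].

[iterations, last_vl] = [6, 1]

VLMAX = VLEN×LMUL/SEW = 256×4/64 = 16
iterations = ceil(81/16) = 6; final-pass vl = 1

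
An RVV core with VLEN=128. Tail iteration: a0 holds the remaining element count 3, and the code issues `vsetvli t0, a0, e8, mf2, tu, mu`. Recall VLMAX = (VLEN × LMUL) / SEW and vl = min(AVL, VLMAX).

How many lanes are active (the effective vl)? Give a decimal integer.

VLMAX = (128 × 1/2) / 8 = 8 lanes
AVL=3 ≤ VLMAX=8, so vl = 3

vl = 3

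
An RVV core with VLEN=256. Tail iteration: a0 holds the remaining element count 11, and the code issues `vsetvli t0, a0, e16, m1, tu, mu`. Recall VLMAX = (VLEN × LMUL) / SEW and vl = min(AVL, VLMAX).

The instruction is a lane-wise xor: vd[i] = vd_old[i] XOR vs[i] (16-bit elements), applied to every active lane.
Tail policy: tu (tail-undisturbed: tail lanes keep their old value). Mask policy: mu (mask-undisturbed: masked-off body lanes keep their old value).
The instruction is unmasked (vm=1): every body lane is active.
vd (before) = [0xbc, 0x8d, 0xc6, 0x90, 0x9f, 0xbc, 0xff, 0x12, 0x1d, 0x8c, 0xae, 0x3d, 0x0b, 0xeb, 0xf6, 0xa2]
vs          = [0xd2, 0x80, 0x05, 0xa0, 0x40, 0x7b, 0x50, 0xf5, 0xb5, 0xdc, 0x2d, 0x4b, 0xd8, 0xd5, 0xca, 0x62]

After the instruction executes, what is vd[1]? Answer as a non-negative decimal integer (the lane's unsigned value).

vd[1] = 13

VLMAX = (256 × 1) / 16 = 16 lanes
vl ← min(11, 16) = 11
lane  0: xor(0xbc,0xd2) ⇒ 0x6e
lane  1: xor(0x8d,0x80) ⇒ 0x0d
lane  2: xor(0xc6,0x05) ⇒ 0xc3
lane  3: xor(0x90,0xa0) ⇒ 0x30
lane  4: xor(0x9f,0x40) ⇒ 0xdf
lane  5: xor(0xbc,0x7b) ⇒ 0xc7
lane  6: xor(0xff,0x50) ⇒ 0xaf
lane  7: xor(0x12,0xf5) ⇒ 0xe7
lane  8: xor(0x1d,0xb5) ⇒ 0xa8
lane  9: xor(0x8c,0xdc) ⇒ 0x50
lane 10: xor(0xae,0x2d) ⇒ 0x83
lane 11: tail/keep ⇒ 0x3d
lane 12: tail/keep ⇒ 0x0b
lane 13: tail/keep ⇒ 0xeb
lane 14: tail/keep ⇒ 0xf6
lane 15: tail/keep ⇒ 0xa2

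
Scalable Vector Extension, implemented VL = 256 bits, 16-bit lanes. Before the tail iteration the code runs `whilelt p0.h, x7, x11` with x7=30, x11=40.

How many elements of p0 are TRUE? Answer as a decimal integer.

register lanes = 256/16 = 16
p0[j] = (30+j < 40); true for j=0..9 → 10 lanes set

vl = 10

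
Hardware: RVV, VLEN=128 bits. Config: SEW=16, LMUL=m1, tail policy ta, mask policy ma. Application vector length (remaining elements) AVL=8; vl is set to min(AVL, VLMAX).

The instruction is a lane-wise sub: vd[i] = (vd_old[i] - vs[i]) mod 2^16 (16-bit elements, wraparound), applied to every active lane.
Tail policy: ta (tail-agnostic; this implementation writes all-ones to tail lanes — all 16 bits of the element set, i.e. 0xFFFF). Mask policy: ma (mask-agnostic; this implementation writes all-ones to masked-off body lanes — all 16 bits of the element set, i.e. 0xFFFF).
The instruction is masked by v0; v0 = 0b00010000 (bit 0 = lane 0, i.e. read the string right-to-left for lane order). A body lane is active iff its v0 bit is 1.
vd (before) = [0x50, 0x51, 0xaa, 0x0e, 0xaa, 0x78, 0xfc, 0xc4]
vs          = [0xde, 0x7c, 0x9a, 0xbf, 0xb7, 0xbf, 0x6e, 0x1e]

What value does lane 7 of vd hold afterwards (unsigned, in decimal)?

vd[7] = 65535

lanes per group: 128·1/16 = 8
vl ← min(8, 8) = 8
lane  0: mask-off/ones ⇒ 0xffff
lane  1: mask-off/ones ⇒ 0xffff
lane  2: mask-off/ones ⇒ 0xffff
lane  3: mask-off/ones ⇒ 0xffff
lane  4: sub(0xaa,0xb7) ⇒ 0xfff3
lane  5: mask-off/ones ⇒ 0xffff
lane  6: mask-off/ones ⇒ 0xffff
lane  7: mask-off/ones ⇒ 0xffff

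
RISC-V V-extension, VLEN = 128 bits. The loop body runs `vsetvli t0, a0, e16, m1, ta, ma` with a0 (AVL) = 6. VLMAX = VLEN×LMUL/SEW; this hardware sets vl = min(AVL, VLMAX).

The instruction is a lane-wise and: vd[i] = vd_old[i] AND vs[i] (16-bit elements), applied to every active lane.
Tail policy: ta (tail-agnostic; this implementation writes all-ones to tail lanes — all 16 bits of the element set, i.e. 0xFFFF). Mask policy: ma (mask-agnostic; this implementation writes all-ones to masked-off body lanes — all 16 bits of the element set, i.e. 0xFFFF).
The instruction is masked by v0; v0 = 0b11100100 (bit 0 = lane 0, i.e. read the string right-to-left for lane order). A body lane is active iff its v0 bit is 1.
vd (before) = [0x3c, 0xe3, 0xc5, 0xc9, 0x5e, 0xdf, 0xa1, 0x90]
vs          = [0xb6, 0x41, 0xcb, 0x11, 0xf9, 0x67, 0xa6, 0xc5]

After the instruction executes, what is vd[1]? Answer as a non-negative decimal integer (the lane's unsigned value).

vd[1] = 65535

lanes per group: 128·1/16 = 8
vl ← min(6, 8) = 6
[0] mask-off/ones = 0xffff
[1] mask-off/ones = 0xffff
[2] and(0xc5,0xcb) = 0xc1
[3] mask-off/ones = 0xffff
[4] mask-off/ones = 0xffff
[5] and(0xdf,0x67) = 0x47
[6] tail/ones = 0xffff
[7] tail/ones = 0xffff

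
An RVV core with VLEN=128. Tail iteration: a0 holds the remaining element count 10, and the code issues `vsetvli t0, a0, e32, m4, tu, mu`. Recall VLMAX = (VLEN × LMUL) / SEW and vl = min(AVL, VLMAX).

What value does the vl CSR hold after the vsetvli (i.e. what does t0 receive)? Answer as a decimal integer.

lanes per group: 128·4/32 = 16
vl ← min(10, 16) = 10

vl = 10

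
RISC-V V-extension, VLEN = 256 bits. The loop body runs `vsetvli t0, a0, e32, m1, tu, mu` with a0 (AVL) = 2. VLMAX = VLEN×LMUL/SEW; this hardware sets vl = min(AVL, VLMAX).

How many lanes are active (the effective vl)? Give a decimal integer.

vl = 2

VLMAX = (256 × 1) / 32 = 8 lanes
vl = min(AVL, VLMAX) = min(2, 8) = 2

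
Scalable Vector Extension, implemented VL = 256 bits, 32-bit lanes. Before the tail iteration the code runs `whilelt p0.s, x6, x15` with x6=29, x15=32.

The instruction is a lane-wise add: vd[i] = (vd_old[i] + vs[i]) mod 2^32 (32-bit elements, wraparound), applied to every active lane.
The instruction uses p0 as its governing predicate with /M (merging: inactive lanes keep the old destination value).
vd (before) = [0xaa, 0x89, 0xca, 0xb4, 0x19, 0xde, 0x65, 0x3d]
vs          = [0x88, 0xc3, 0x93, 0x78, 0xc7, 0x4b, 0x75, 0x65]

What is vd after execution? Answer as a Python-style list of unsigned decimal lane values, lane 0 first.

lane count: 256 div 32 = 8
p0[j] = (29+j < 32); true for j=0..2 → 3 lanes set
  i=0: add(0xaa,0x88) → 306
  i=1: add(0x89,0xc3) → 332
  i=2: add(0xca,0x93) → 349
  i=3: tail/keep → 180
  i=4: tail/keep → 25
  i=5: tail/keep → 222
  i=6: tail/keep → 101
  i=7: tail/keep → 61

vd = [306, 332, 349, 180, 25, 222, 101, 61]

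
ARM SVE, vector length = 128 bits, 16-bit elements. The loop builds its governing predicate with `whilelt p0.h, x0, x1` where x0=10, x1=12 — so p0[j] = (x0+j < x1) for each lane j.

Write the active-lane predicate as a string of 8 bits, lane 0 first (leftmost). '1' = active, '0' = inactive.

128-bit reg / 16-bit elem → 8 lanes
p0[j] = (10+j < 12); true for j=0..1 → 2 lanes set
bits (lane 0 leftmost): 11000000

predicate = 11000000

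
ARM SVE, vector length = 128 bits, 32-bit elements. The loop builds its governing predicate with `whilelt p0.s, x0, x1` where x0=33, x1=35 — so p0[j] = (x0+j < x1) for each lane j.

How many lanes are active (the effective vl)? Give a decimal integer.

lane count: 128 div 32 = 4
active while 33+j < 35, i.e. j ∈ [0,2) capped at 4 ⇒ 2

vl = 2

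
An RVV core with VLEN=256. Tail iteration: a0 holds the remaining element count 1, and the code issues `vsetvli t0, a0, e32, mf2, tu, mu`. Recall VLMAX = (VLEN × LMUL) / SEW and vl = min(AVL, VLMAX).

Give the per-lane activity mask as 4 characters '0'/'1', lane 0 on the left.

predicate = 1000

VLMAX = (256 × 1/2) / 32 = 4 lanes
vl ← min(1, 4) = 1
bits (lane 0 leftmost): 1000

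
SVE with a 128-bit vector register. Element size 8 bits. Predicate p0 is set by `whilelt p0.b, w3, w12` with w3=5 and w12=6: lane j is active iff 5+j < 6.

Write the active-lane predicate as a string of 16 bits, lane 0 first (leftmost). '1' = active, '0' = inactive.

predicate = 1000000000000000

register lanes = 128/8 = 16
active while 5+j < 6, i.e. j ∈ [0,1) capped at 16 ⇒ 1
bits (lane 0 leftmost): 1000000000000000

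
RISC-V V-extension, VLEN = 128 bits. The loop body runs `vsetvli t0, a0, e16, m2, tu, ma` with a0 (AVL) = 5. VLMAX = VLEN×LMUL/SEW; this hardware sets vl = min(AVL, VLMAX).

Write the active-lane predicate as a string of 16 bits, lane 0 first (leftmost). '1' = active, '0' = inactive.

predicate = 1111100000000000

VLMAX = (128 × 2) / 16 = 16 lanes
vl = min(AVL, VLMAX) = min(5, 16) = 5
bits (lane 0 leftmost): 1111100000000000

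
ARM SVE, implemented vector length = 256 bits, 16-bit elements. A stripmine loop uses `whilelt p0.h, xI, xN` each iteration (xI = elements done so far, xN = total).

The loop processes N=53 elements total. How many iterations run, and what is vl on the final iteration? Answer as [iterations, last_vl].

256-bit reg / 16-bit elem → 16 lanes
53 elements at 16/iter → 4 passes, remainder 5 on the last

[iterations, last_vl] = [4, 5]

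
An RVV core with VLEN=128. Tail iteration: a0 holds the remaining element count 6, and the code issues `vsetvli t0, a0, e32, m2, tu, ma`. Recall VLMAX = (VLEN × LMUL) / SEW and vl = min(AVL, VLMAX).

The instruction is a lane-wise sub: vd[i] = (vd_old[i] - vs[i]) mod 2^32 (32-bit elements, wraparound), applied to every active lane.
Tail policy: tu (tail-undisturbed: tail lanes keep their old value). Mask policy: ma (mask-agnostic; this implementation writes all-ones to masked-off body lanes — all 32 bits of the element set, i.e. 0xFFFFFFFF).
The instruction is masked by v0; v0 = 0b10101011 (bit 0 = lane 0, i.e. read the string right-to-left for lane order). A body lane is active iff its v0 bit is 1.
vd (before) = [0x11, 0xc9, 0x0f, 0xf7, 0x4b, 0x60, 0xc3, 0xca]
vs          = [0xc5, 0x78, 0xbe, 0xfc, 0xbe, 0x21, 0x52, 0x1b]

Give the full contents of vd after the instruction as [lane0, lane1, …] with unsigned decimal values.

VLMAX = (128 × 2) / 32 = 8 lanes
vl = min(AVL, VLMAX) = min(6, 8) = 6
[0] sub(0x11,0xc5) = 0xffffff4c
[1] sub(0xc9,0x78) = 0x51
[2] mask-off/ones = 0xffffffff
[3] sub(0xf7,0xfc) = 0xfffffffb
[4] mask-off/ones = 0xffffffff
[5] sub(0x60,0x21) = 0x3f
[6] tail/keep = 0xc3
[7] tail/keep = 0xca

vd = [4294967116, 81, 4294967295, 4294967291, 4294967295, 63, 195, 202]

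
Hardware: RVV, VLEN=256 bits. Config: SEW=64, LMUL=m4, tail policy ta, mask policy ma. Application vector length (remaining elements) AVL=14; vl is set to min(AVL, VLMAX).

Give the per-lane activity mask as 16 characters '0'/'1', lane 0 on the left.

predicate = 1111111111111100

VLMAX = (256 × 4) / 64 = 16 lanes
vl = min(AVL, VLMAX) = min(14, 16) = 14
bits (lane 0 leftmost): 1111111111111100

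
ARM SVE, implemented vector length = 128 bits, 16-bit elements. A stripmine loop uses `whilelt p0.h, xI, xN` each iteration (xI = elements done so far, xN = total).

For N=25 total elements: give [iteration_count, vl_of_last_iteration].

lane count: 128 div 16 = 8
25 elements at 8/iter → 4 passes, remainder 1 on the last

[iterations, last_vl] = [4, 1]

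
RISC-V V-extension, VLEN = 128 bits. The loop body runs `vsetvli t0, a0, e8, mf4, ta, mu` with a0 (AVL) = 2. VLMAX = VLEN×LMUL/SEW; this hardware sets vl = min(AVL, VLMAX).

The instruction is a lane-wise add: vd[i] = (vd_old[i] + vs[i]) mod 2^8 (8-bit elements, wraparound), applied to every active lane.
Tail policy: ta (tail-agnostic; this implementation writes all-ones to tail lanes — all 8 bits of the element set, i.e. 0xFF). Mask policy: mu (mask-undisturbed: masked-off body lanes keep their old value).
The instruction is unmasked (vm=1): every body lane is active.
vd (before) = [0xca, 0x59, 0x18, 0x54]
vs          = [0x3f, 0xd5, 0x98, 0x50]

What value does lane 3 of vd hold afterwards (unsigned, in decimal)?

VLMAX = VLEN×LMUL/SEW = 128×1/4/8 = 4
AVL=2 ≤ VLMAX=4, so vl = 2
lane  0: add(0xca,0x3f) ⇒ 0x09
lane  1: add(0x59,0xd5) ⇒ 0x2e
lane  2: tail/ones ⇒ 0xff
lane  3: tail/ones ⇒ 0xff

vd[3] = 255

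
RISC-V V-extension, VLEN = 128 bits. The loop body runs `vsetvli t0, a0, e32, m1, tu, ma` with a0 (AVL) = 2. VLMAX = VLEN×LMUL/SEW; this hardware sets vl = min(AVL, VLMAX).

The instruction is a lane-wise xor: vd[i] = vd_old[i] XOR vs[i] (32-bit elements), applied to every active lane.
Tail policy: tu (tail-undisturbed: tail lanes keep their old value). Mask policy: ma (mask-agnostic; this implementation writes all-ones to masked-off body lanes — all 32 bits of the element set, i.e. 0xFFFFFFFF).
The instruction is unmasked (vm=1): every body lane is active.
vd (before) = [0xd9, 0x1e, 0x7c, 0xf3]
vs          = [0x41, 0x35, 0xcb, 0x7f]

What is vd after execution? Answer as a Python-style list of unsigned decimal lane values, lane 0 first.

vd = [152, 43, 124, 243]

VLMAX = VLEN×LMUL/SEW = 128×1/32 = 4
vl = min(AVL, VLMAX) = min(2, 4) = 2
[0] xor(0xd9,0x41) = 0x98
[1] xor(0x1e,0x35) = 0x2b
[2] tail/keep = 0x7c
[3] tail/keep = 0xf3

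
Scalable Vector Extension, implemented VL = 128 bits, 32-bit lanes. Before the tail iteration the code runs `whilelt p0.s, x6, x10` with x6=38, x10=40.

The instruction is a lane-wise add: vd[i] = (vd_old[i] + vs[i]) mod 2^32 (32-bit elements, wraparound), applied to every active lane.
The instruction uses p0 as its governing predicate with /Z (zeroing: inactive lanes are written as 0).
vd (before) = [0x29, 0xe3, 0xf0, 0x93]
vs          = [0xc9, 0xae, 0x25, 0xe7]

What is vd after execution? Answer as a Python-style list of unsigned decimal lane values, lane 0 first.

lane count: 128 div 32 = 4
whilelt: lane j active iff 38+j < 40 → j < 2 → 2 active
vd[0] add(0x29,0xc9) -> 0xf2
vd[1] add(0xe3,0xae) -> 0x191
vd[2] tail/zero -> 0x00
vd[3] tail/zero -> 0x00

vd = [242, 401, 0, 0]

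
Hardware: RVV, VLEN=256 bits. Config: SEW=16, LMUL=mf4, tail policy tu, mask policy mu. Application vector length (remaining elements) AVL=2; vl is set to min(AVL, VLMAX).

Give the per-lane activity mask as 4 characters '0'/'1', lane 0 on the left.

predicate = 1100

lanes per group: 256·1/4/16 = 4
vl ← min(2, 4) = 2
bits (lane 0 leftmost): 1100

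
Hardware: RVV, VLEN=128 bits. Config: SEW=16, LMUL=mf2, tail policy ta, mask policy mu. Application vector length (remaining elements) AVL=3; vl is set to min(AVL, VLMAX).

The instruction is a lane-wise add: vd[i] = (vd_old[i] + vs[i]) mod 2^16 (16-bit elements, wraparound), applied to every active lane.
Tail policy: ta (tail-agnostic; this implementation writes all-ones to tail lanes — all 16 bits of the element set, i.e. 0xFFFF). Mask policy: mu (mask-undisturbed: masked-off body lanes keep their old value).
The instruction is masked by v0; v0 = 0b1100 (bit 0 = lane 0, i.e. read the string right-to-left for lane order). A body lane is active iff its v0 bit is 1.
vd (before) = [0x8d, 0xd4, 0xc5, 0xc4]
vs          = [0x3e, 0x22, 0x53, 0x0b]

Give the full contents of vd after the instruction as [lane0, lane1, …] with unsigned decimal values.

VLMAX = (128 × 1/2) / 16 = 4 lanes
AVL=3 ≤ VLMAX=4, so vl = 3
  i=0: mask-off/keep → 141
  i=1: mask-off/keep → 212
  i=2: add(0xc5,0x53) → 280
  i=3: tail/ones → 65535

vd = [141, 212, 280, 65535]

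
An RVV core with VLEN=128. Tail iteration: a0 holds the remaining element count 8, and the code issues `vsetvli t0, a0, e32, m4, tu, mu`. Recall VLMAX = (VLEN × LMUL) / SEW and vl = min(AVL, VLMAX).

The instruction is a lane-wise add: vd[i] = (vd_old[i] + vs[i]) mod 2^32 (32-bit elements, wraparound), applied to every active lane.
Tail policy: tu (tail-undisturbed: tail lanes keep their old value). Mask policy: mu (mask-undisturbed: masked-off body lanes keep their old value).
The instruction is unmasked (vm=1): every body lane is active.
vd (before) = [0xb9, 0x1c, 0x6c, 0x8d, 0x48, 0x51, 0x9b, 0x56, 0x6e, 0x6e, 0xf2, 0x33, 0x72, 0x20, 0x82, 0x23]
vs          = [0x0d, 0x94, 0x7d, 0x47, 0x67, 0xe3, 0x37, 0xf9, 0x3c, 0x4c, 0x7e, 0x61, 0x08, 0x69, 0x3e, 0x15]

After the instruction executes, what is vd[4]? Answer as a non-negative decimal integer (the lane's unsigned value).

vd[4] = 175

lanes per group: 128·4/32 = 16
AVL=8 ≤ VLMAX=16, so vl = 8
lane  0: add(0xb9,0x0d) ⇒ 0xc6
lane  1: add(0x1c,0x94) ⇒ 0xb0
lane  2: add(0x6c,0x7d) ⇒ 0xe9
lane  3: add(0x8d,0x47) ⇒ 0xd4
lane  4: add(0x48,0x67) ⇒ 0xaf
lane  5: add(0x51,0xe3) ⇒ 0x134
lane  6: add(0x9b,0x37) ⇒ 0xd2
lane  7: add(0x56,0xf9) ⇒ 0x14f
lane  8: tail/keep ⇒ 0x6e
lane  9: tail/keep ⇒ 0x6e
lane 10: tail/keep ⇒ 0xf2
lane 11: tail/keep ⇒ 0x33
lane 12: tail/keep ⇒ 0x72
lane 13: tail/keep ⇒ 0x20
lane 14: tail/keep ⇒ 0x82
lane 15: tail/keep ⇒ 0x23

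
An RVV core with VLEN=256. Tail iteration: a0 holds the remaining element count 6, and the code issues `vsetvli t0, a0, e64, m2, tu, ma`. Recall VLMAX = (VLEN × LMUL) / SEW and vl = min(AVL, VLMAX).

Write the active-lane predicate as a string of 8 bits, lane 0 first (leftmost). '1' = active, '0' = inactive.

predicate = 11111100

VLMAX = (256 × 2) / 64 = 8 lanes
vl = min(AVL, VLMAX) = min(6, 8) = 6
bits (lane 0 leftmost): 11111100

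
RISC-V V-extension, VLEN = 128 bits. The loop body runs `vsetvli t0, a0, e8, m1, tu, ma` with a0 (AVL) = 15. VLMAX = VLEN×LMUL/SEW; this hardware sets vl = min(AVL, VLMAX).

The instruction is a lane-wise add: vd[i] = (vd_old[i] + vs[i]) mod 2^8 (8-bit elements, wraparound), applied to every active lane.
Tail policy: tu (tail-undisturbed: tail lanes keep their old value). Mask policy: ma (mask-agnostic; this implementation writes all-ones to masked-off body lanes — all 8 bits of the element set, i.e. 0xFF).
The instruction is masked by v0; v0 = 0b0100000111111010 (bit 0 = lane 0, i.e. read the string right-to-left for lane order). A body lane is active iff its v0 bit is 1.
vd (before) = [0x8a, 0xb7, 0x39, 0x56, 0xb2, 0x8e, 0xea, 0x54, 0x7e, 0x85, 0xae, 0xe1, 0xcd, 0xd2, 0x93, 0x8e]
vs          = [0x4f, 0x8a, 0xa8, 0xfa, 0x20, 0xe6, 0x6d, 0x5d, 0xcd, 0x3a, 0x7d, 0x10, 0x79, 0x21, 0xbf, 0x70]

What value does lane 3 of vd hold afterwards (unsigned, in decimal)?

vd[3] = 80

lanes per group: 128·1/8 = 16
vl = min(AVL, VLMAX) = min(15, 16) = 15
[0] mask-off/ones = 0xff
[1] add(0xb7,0x8a) = 0x41
[2] mask-off/ones = 0xff
[3] add(0x56,0xfa) = 0x50
[4] add(0xb2,0x20) = 0xd2
[5] add(0x8e,0xe6) = 0x74
[6] add(0xea,0x6d) = 0x57
[7] add(0x54,0x5d) = 0xb1
[8] add(0x7e,0xcd) = 0x4b
[9] mask-off/ones = 0xff
[10] mask-off/ones = 0xff
[11] mask-off/ones = 0xff
[12] mask-off/ones = 0xff
[13] mask-off/ones = 0xff
[14] add(0x93,0xbf) = 0x52
[15] tail/keep = 0x8e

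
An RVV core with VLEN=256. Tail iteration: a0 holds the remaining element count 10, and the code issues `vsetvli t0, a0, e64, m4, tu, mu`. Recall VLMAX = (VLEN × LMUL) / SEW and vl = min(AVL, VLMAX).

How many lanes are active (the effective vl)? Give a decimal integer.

VLMAX = VLEN×LMUL/SEW = 256×4/64 = 16
vl = min(AVL, VLMAX) = min(10, 16) = 10

vl = 10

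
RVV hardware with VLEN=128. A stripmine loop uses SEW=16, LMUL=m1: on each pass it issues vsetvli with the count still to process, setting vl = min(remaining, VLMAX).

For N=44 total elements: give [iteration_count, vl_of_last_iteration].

VLMAX = VLEN×LMUL/SEW = 128×1/16 = 8
iterations = ceil(44/8) = 6; final-pass vl = 4

[iterations, last_vl] = [6, 4]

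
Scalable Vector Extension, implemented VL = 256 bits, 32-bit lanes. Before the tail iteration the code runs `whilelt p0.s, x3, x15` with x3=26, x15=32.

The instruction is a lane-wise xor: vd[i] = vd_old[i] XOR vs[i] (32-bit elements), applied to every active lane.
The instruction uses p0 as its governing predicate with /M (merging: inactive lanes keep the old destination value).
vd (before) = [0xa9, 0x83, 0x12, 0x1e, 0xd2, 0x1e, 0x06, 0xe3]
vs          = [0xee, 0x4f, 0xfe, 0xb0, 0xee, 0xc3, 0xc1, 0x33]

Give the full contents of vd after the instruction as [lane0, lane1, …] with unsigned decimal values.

lane count: 256 div 32 = 8
active while 26+j < 32, i.e. j ∈ [0,6) capped at 8 ⇒ 6
lane  0: xor(0xa9,0xee) ⇒ 0x47
lane  1: xor(0x83,0x4f) ⇒ 0xcc
lane  2: xor(0x12,0xfe) ⇒ 0xec
lane  3: xor(0x1e,0xb0) ⇒ 0xae
lane  4: xor(0xd2,0xee) ⇒ 0x3c
lane  5: xor(0x1e,0xc3) ⇒ 0xdd
lane  6: tail/keep ⇒ 0x06
lane  7: tail/keep ⇒ 0xe3

vd = [71, 204, 236, 174, 60, 221, 6, 227]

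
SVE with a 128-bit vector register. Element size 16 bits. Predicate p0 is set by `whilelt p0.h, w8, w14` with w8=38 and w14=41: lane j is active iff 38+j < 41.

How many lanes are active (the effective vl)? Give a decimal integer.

vl = 3

128-bit reg / 16-bit elem → 8 lanes
active while 38+j < 41, i.e. j ∈ [0,3) capped at 8 ⇒ 3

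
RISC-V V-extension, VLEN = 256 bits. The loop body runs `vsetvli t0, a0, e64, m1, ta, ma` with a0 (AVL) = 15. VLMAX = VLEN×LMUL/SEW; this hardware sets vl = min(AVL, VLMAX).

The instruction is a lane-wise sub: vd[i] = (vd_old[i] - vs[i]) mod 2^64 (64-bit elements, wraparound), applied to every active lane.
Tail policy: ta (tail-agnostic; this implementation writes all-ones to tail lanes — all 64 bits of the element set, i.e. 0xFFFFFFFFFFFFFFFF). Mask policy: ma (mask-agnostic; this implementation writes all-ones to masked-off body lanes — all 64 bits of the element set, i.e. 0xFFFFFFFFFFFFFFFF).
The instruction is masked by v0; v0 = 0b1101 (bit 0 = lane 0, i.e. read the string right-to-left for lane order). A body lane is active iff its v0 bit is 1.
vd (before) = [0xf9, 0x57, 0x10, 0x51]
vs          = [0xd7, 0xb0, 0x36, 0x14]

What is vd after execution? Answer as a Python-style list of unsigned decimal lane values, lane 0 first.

vd = [34, 18446744073709551615, 18446744073709551578, 61]

VLMAX = VLEN×LMUL/SEW = 256×1/64 = 4
vl = min(AVL, VLMAX) = min(15, 4) = 4
[0] sub(0xf9,0xd7) = 0x22
[1] mask-off/ones = 0xffffffffffffffff
[2] sub(0x10,0x36) = 0xffffffffffffffda
[3] sub(0x51,0x14) = 0x3d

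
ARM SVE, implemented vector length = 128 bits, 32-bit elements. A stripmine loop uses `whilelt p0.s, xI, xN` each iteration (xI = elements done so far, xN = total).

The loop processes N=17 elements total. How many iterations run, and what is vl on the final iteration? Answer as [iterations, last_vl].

[iterations, last_vl] = [5, 1]

register lanes = 128/32 = 4
iterations = ceil(17/4) = 5; final-pass vl = 1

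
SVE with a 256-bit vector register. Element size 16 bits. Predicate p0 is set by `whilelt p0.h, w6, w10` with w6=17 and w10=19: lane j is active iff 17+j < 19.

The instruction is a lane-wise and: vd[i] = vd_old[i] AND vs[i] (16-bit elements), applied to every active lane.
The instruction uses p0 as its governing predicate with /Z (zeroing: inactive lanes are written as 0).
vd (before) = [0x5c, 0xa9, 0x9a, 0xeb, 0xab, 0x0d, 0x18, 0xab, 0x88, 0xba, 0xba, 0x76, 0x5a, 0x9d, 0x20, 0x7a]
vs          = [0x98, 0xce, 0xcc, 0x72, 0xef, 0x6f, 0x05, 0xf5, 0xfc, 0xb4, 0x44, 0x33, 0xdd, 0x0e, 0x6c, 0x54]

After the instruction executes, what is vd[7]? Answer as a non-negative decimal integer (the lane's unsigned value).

vd[7] = 0

lane count: 256 div 16 = 16
active while 17+j < 19, i.e. j ∈ [0,2) capped at 16 ⇒ 2
  i=0: and(0x5c,0x98) → 24
  i=1: and(0xa9,0xce) → 136
  i=2: tail/zero → 0
  i=3: tail/zero → 0
  i=4: tail/zero → 0
  i=5: tail/zero → 0
  i=6: tail/zero → 0
  i=7: tail/zero → 0
  i=8: tail/zero → 0
  i=9: tail/zero → 0
  i=10: tail/zero → 0
  i=11: tail/zero → 0
  i=12: tail/zero → 0
  i=13: tail/zero → 0
  i=14: tail/zero → 0
  i=15: tail/zero → 0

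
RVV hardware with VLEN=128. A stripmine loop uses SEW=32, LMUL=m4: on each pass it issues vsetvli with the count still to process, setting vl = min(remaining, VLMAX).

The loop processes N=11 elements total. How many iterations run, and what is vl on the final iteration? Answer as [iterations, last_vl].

[iterations, last_vl] = [1, 11]

VLMAX = (128 × 4) / 32 = 16 lanes
11 elements at 16/iter → 1 passes, remainder 11 on the last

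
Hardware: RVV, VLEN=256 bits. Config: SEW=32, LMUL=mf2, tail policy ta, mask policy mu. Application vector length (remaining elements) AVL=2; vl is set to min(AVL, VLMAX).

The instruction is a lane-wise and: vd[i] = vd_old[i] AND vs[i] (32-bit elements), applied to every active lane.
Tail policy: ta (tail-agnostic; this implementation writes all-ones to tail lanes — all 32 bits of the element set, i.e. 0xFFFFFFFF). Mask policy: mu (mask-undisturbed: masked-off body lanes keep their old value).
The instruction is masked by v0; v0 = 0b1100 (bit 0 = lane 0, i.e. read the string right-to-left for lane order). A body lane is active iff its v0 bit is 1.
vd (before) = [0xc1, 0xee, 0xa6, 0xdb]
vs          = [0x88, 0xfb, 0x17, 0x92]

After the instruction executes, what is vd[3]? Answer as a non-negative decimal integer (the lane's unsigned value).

VLMAX = (256 × 1/2) / 32 = 4 lanes
AVL=2 ≤ VLMAX=4, so vl = 2
lane  0: mask-off/keep ⇒ 0xc1
lane  1: mask-off/keep ⇒ 0xee
lane  2: tail/ones ⇒ 0xffffffff
lane  3: tail/ones ⇒ 0xffffffff

vd[3] = 4294967295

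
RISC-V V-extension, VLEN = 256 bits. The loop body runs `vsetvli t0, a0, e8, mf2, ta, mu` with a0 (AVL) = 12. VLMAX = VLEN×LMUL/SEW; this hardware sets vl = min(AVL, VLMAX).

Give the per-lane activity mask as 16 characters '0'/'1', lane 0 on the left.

VLMAX = VLEN×LMUL/SEW = 256×1/2/8 = 16
vl = min(AVL, VLMAX) = min(12, 16) = 12
bits (lane 0 leftmost): 1111111111110000

predicate = 1111111111110000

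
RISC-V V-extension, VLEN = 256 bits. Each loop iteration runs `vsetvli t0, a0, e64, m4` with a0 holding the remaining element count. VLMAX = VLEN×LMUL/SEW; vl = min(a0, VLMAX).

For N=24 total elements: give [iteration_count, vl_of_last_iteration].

VLMAX = (256 × 4) / 64 = 16 lanes
iterations = ceil(24/16) = 2; final-pass vl = 8

[iterations, last_vl] = [2, 8]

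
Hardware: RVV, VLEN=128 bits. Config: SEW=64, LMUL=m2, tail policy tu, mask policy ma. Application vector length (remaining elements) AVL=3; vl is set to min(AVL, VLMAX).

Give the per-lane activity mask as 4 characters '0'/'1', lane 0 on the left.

VLMAX = VLEN×LMUL/SEW = 128×2/64 = 4
AVL=3 ≤ VLMAX=4, so vl = 3
bits (lane 0 leftmost): 1110

predicate = 1110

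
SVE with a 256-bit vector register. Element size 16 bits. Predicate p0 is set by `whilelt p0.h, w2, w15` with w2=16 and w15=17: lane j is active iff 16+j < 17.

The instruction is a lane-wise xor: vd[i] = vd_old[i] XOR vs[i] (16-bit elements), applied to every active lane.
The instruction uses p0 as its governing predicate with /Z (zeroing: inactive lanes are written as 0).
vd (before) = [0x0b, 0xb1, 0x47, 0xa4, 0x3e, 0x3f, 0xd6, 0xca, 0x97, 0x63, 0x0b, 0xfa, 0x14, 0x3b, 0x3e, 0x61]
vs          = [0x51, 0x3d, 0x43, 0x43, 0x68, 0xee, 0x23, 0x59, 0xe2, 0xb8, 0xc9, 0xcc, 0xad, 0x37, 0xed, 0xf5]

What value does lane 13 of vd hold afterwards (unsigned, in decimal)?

vd[13] = 0

256-bit reg / 16-bit elem → 16 lanes
whilelt: lane j active iff 16+j < 17 → j < 1 → 1 active
lane  0: xor(0x0b,0x51) ⇒ 0x5a
lane  1: tail/zero ⇒ 0x00
lane  2: tail/zero ⇒ 0x00
lane  3: tail/zero ⇒ 0x00
lane  4: tail/zero ⇒ 0x00
lane  5: tail/zero ⇒ 0x00
lane  6: tail/zero ⇒ 0x00
lane  7: tail/zero ⇒ 0x00
lane  8: tail/zero ⇒ 0x00
lane  9: tail/zero ⇒ 0x00
lane 10: tail/zero ⇒ 0x00
lane 11: tail/zero ⇒ 0x00
lane 12: tail/zero ⇒ 0x00
lane 13: tail/zero ⇒ 0x00
lane 14: tail/zero ⇒ 0x00
lane 15: tail/zero ⇒ 0x00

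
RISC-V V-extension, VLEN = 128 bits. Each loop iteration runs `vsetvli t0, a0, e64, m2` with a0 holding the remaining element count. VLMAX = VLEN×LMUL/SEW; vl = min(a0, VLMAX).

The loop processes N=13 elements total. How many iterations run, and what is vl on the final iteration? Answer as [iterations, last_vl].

[iterations, last_vl] = [4, 1]

lanes per group: 128·2/64 = 4
N=13: ⌈13/4⌉ = 4 iters; last vl = 13 − 3×4 = 1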